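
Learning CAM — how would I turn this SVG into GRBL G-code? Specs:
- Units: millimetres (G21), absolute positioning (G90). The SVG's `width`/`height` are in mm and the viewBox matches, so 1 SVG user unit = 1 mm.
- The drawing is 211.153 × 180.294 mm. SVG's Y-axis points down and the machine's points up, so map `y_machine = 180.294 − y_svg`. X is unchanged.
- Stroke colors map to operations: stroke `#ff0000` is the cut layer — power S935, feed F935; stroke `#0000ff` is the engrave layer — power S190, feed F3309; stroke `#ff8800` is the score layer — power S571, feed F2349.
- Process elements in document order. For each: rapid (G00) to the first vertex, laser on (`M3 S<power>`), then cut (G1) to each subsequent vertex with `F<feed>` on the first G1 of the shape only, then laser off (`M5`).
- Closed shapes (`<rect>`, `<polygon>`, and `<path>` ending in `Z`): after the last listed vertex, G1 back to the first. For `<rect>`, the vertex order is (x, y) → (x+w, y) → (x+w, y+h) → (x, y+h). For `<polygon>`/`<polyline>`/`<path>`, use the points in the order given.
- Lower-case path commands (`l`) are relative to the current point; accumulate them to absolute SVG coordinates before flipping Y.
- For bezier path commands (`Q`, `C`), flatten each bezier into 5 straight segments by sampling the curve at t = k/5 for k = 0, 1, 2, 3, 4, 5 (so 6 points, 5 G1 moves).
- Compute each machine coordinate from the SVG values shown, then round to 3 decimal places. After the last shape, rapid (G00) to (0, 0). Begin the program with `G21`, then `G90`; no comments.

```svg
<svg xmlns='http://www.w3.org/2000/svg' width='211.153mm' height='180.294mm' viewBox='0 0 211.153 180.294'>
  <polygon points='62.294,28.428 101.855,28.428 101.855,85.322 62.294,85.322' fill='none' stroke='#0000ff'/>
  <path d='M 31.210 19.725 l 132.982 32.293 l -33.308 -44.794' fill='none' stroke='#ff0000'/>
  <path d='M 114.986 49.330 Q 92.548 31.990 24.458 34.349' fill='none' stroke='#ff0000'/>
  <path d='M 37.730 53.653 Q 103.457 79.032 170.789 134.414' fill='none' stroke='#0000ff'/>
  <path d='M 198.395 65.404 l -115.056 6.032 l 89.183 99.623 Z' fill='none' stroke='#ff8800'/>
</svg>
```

G21
G90
G00 X62.294 Y151.866
M3 S190
G1 X101.855 Y151.866 F3309
G1 X101.855 Y94.972
G1 X62.294 Y94.972
G1 X62.294 Y151.866
M5
G00 X31.210 Y160.569
M3 S935
G1 X164.192 Y128.276 F935
G1 X130.884 Y173.070
M5
G00 X114.986 Y130.964
M3 S935
G1 X104.185 Y137.112 F935
G1 X89.731 Y141.684
G1 X71.626 Y144.680
G1 X49.868 Y146.101
G1 X24.458 Y145.945
M5
G00 X37.730 Y126.641
M3 S190
G1 X64.085 Y115.289 F3309
G1 X90.568 Y101.537
G1 X117.180 Y85.385
G1 X143.920 Y66.833
G1 X170.789 Y45.880
M5
G00 X198.395 Y114.890
M3 S571
G1 X83.339 Y108.858 F2349
G1 X172.522 Y9.235
G1 X198.395 Y114.890
M5
G00 X0.000 Y0.000

1 u = 1 mm; y_m = 180.294 − y.

[1] `<polygon>` rectangle, #0000ff→engrave S190 F3309: (62.294,151.866) → (101.855,151.866) → (101.855,94.972) → (62.294,94.972) → (62.294,151.866) (closed)

[2] `<path>` open polyline, #ff0000→cut S935 F935: (31.210,160.569) → (164.192,128.276) → (130.884,173.070)

[3] `<path>` quadratic bezier, #ff0000→cut S935 F935: (114.986,130.964) → (104.185,137.112) → (89.731,141.684) → (71.626,144.680) → (49.868,146.101) → (24.458,145.945)

[4] `<path>` quadratic bezier, #0000ff→engrave S190 F3309: (37.730,126.641) → (64.085,115.289) → (90.568,101.537) → (117.180,85.385) → (143.920,66.833) → (170.789,45.880)

[5] `<path>` closed polygon, #ff8800→score S571 F2349: (198.395,114.890) → (83.339,108.858) → (172.522,9.235) → (198.395,114.890) (closed)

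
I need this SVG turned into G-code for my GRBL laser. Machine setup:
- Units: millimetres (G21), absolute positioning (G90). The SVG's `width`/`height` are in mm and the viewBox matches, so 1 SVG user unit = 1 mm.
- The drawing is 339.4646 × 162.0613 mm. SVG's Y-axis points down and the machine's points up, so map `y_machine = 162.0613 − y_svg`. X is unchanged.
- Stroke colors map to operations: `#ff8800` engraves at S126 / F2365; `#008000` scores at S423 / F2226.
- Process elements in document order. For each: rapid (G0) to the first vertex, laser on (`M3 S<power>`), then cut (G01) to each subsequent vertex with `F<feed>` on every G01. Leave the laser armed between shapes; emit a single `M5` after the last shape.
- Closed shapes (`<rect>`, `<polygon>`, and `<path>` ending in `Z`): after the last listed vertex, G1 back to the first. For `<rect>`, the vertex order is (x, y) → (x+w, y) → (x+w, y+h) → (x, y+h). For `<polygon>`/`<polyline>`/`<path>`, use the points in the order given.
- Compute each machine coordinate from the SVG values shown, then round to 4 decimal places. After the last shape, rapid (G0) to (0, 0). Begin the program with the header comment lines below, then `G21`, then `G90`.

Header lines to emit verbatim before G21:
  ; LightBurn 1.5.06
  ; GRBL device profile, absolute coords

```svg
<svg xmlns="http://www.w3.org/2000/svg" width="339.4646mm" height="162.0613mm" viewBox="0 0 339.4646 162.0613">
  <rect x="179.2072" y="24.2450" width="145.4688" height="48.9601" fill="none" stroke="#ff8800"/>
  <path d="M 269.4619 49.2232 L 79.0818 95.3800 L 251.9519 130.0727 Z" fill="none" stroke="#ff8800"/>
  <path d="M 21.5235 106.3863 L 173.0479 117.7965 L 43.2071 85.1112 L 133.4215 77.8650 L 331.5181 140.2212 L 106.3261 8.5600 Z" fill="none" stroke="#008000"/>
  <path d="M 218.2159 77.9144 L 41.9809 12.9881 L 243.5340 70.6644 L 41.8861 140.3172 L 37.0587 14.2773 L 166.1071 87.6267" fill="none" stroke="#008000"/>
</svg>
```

; LightBurn 1.5.06
; GRBL device profile, absolute coords
G21
G90
G0 X179.2072 Y137.8163
M3 S126
G01 X324.6760 Y137.8163 F2365
G01 X324.6760 Y88.8562 F2365
G01 X179.2072 Y88.8562 F2365
G01 X179.2072 Y137.8163 F2365
G0 X269.4619 Y112.8381
M3 S126
G01 X79.0818 Y66.6813 F2365
G01 X251.9519 Y31.9886 F2365
G01 X269.4619 Y112.8381 F2365
G0 X21.5235 Y55.6750
M3 S423
G01 X173.0479 Y44.2648 F2226
G01 X43.2071 Y76.9501 F2226
G01 X133.4215 Y84.1963 F2226
G01 X331.5181 Y21.8401 F2226
G01 X106.3261 Y153.5013 F2226
G01 X21.5235 Y55.6750 F2226
G0 X218.2159 Y84.1469
M3 S423
G01 X41.9809 Y149.0732 F2226
G01 X243.5340 Y91.3969 F2226
G01 X41.8861 Y21.7441 F2226
G01 X37.0587 Y147.7840 F2226
G01 X166.1071 Y74.4346 F2226
M5
G0 X0.0000 Y0.0000

Since the viewBox matches the mm dimensions, user units are millimetres directly. The only transform is the Y-flip y_m = 162.0613 − y_svg.

Shape 1 is a rectangle drawn with `<rect>`. Its stroke #ff8800 means engrave at S126, F2365. After flipping Y the toolpath is (179.2072,137.8163) → (324.6760,137.8163) → (324.6760,88.8562) → (179.2072,88.8562) → (179.2072,137.8163), returning to the start.

Shape 2 is a closed polygon drawn with `<path>`. Its stroke #ff8800 means engrave at S126, F2365. After flipping Y the toolpath is (269.4619,112.8381) → (79.0818,66.6813) → (251.9519,31.9886) → (269.4619,112.8381), returning to the start.

Shape 3 is a closed polygon drawn with `<path>`. Its stroke #008000 means score at S423, F2226. After flipping Y the toolpath is (21.5235,55.6750) → (173.0479,44.2648) → (43.2071,76.9501) → (133.4215,84.1963) → (331.5181,21.8401) → (106.3261,153.5013) → (21.5235,55.6750), returning to the start.

Shape 4 is a open polyline drawn with `<path>`. Its stroke #008000 means score at S423, F2226. After flipping Y the toolpath is (218.2159,84.1469) → (41.9809,149.0732) → (243.5340,91.3969) → (41.8861,21.7441) → (37.0587,147.7840) → (166.1071,74.4346).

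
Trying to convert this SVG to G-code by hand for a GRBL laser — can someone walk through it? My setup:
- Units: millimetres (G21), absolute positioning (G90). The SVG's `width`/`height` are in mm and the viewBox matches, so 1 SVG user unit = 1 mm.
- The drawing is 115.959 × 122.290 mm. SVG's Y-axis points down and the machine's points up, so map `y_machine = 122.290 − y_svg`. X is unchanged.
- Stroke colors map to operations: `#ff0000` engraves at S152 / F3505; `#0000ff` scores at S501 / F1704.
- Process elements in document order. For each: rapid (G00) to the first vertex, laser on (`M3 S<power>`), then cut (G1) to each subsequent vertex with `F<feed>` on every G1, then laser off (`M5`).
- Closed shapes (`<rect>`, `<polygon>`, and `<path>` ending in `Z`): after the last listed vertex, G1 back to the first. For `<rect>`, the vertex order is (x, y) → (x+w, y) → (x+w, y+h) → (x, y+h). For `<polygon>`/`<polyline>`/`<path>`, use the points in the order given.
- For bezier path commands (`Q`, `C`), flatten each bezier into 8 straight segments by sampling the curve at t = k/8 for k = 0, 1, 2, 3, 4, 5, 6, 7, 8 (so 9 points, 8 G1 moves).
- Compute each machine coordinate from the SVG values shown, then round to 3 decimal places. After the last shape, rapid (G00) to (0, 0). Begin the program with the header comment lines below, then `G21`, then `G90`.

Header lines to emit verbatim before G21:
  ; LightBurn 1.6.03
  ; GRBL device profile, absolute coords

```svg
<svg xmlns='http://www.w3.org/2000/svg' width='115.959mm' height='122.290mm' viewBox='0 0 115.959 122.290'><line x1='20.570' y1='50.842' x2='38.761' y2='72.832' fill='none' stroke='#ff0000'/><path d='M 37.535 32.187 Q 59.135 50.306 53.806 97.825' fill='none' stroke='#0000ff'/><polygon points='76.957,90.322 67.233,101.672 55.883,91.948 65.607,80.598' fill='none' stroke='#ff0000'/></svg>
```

; LightBurn 1.6.03
; GRBL device profile, absolute coords
G21
G90
G00 X20.570 Y71.448
M3 S152
G1 X38.761 Y49.458 F3505
M5
G00 X37.535 Y90.103
M3 S501
G1 X42.514 Y85.114 F1704
G1 X46.652 Y79.206 F1704
G1 X49.948 Y72.379 F1704
G1 X52.403 Y64.634 F1704
G1 X54.016 Y55.970 F1704
G1 X54.787 Y46.387 F1704
G1 X54.717 Y35.885 F1704
G1 X53.806 Y24.465 F1704
M5
G00 X76.957 Y31.968
M3 S152
G1 X67.233 Y20.618 F3505
G1 X55.883 Y30.342 F3505
G1 X65.607 Y41.692 F3505
G1 X76.957 Y31.968 F3505
M5
G00 X0.000 Y0.000

viewBox `0 0 115.959 122.290` with mm width/height → 1 unit = 1 mm. Flip: y_m = 122.290 − y_svg.

**Shape 1** — `<line>` line segment, stroke `#ff0000` → engrave (S152, F3505). Machine vertices: (20.570,71.448) → (38.761,49.458). Open path.

**Shape 2** — `<path>` quadratic bezier, stroke `#0000ff` → score (S501, F1704). Control points (SVG): P0=(37.535,32.187), P1=(59.135,50.306), P2=(53.806,97.825); sampled at t=k/8. Machine vertices: (37.535,90.103) → (42.514,85.114) → (46.652,79.206) → (49.948,72.379) → (52.403,64.634) → (54.016,55.970) → (54.787,46.387) → (54.717,35.885) → (53.806,24.465). Open path.

**Shape 3** — `<polygon>` regular polygon, stroke `#ff0000` → engrave (S152, F3505). Machine vertices: (76.957,31.968) → (67.233,20.618) → (55.883,30.342) → (65.607,41.692) → (76.957,31.968). Closed: final G1 returns to the first vertex.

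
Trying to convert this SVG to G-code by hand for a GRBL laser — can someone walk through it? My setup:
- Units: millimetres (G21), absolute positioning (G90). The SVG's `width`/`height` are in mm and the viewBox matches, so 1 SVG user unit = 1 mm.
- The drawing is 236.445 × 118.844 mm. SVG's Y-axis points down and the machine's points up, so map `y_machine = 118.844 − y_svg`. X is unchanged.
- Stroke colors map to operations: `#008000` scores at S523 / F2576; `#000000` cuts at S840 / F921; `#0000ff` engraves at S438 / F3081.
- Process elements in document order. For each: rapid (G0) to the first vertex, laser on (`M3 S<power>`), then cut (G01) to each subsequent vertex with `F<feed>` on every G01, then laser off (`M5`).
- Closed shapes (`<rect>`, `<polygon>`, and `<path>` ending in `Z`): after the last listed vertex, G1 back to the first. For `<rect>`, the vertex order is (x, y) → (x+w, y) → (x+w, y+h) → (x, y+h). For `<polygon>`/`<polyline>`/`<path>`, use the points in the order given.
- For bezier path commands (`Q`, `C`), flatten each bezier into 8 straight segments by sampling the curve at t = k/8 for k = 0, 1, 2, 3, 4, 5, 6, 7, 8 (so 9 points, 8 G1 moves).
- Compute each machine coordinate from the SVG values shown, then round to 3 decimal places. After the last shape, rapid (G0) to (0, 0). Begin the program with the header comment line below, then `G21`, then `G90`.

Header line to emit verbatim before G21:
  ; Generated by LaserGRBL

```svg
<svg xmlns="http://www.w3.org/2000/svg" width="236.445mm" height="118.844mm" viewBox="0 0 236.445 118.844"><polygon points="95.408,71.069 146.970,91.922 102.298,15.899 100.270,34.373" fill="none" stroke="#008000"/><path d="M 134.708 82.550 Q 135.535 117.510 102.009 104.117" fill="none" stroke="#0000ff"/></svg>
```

; Generated by LaserGRBL
G21
G90
G0 X95.408 Y47.775
M3 S523
G01 X146.970 Y26.922 F2576
G01 X102.298 Y102.945 F2576
G01 X100.270 Y84.471 F2576
G01 X95.408 Y47.775 F2576
M5
G0 X134.708 Y36.294
M3 S438
G01 X134.378 Y28.310 F3081
G01 X132.974 Y21.836 F3081
G01 X130.497 Y16.874 F3081
G01 X126.947 Y13.422 F3081
G01 X122.323 Y11.482 F3081
G01 X116.625 Y11.053 F3081
G01 X109.854 Y12.134 F3081
G01 X102.009 Y14.727 F3081
M5
G0 X0.000 Y0.000

1 u = 1 mm; y_m = 118.844 − y.

[1] `<polygon>` closed polygon, #008000→score S523 F2576: (95.408,47.775) → (146.970,26.922) → (102.298,102.945) → (100.270,84.471) → (95.408,47.775) (closed)

[2] `<path>` quadratic bezier, #0000ff→engrave S438 F3081: (134.708,36.294) → (134.378,28.310) → (132.974,21.836) → (130.497,16.874) → (126.947,13.422) → (122.323,11.482) → (116.625,11.053) → (109.854,12.134) → (102.009,14.727)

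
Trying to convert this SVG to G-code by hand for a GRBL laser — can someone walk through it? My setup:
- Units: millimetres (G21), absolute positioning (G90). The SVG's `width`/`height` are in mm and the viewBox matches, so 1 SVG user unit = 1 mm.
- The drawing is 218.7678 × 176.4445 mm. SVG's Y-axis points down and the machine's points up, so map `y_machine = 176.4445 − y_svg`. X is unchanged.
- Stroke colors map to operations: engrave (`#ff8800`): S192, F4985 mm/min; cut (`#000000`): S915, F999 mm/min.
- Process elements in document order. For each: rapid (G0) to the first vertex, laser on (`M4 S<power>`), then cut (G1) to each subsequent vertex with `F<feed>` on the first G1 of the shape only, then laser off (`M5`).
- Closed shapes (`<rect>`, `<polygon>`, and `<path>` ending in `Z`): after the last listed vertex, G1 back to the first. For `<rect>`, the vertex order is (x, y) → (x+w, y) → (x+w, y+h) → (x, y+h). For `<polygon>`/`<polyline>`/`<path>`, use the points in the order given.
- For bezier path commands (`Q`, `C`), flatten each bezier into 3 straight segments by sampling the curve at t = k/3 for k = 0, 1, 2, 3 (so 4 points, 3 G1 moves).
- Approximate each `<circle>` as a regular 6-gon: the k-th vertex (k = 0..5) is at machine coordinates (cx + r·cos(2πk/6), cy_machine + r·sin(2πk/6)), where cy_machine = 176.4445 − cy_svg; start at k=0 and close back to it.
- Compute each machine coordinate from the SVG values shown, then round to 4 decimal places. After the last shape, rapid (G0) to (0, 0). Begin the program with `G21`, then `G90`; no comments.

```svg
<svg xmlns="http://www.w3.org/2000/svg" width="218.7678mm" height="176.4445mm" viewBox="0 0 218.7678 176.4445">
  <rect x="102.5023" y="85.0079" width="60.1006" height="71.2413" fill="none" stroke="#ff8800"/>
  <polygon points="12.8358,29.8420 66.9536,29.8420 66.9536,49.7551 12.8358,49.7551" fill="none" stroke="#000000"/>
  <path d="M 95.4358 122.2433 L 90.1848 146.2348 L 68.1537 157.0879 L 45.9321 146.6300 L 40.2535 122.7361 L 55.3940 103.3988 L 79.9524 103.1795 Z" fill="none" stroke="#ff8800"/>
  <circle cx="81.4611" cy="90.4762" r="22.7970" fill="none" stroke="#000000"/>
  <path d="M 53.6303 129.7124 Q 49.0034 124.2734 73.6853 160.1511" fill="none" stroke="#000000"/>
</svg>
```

G21
G90
G0 X102.5023 Y91.4366
M4 S192
G1 X162.6029 Y91.4366 F4985
G1 X162.6029 Y20.1953
G1 X102.5023 Y20.1953
G1 X102.5023 Y91.4366
M5
G0 X12.8358 Y146.6025
M4 S915
G1 X66.9536 Y146.6025 F999
G1 X66.9536 Y126.6894
G1 X12.8358 Y126.6894
G1 X12.8358 Y146.6025
M5
G0 X95.4358 Y54.2012
M4 S192
G1 X90.1848 Y30.2097 F4985
G1 X68.1537 Y19.3566
G1 X45.9321 Y29.8145
G1 X40.2535 Y53.7084
G1 X55.3940 Y73.0457
G1 X79.9524 Y73.2650
G1 X95.4358 Y54.2012
M5
G0 X104.2581 Y85.9683
M4 S915
G1 X92.8596 Y105.7111 F999
G1 X70.0626 Y105.7111
G1 X58.6641 Y85.9683
G1 X70.0626 Y66.2255
G1 X92.8596 Y66.2255
G1 X104.2581 Y85.9683
M5
G0 X53.6303 Y46.7321
M4 S915
G1 X53.8022 Y45.7674 F999
G1 X60.4872 Y35.6211
G1 X73.6853 Y16.2934
M5
G0 X0.0000 Y0.0000

Since the viewBox matches the mm dimensions, user units are millimetres directly. The only transform is the Y-flip y_m = 176.4445 − y_svg.

Shape 1 is a rectangle drawn with `<rect>`. Its stroke #ff8800 means engrave at S192, F4985. After flipping Y the toolpath is (102.5023,91.4366) → (162.6029,91.4366) → (162.6029,20.1953) → (102.5023,20.1953) → (102.5023,91.4366), returning to the start.

Shape 2 is a rectangle drawn with `<polygon>`. Its stroke #000000 means cut at S915, F999. After flipping Y the toolpath is (12.8358,146.6025) → (66.9536,146.6025) → (66.9536,126.6894) → (12.8358,126.6894) → (12.8358,146.6025), returning to the start.

Shape 3 is a regular polygon drawn with `<path>`. Its stroke #ff8800 means engrave at S192, F4985. After flipping Y the toolpath is (95.4358,54.2012) → (90.1848,30.2097) → (68.1537,19.3566) → (45.9321,29.8145) → (40.2535,53.7084) → (55.3940,73.0457) → (79.9524,73.2650) → (95.4358,54.2012), returning to the start.

Shape 4 is a circle drawn with `<circle>`. Its stroke #000000 means cut at S915, F999. After flipping Y the toolpath is (104.2581,85.9683) → (92.8596,105.7111) → (70.0626,105.7111) → (58.6641,85.9683) → (70.0626,66.2255) → (92.8596,66.2255) → (104.2581,85.9683), returning to the start.

Shape 5 is a quadratic bezier drawn with `<path>`. Its stroke #000000 means cut at S915, F999. After flipping Y the toolpath is (53.6303,46.7321) → (53.8022,45.7674) → (60.4872,35.6211) → (73.6853,16.2934).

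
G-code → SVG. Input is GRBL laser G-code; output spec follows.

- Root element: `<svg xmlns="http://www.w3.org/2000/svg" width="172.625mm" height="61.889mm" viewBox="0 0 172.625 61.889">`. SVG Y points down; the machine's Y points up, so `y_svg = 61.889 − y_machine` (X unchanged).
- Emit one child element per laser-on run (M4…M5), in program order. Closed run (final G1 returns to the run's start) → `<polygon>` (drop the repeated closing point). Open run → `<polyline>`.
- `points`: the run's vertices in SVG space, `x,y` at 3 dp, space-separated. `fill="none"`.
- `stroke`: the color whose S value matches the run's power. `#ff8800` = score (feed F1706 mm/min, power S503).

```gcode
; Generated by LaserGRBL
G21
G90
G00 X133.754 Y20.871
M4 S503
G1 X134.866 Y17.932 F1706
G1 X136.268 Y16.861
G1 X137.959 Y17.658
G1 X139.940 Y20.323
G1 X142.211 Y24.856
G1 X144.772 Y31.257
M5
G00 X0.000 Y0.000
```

<svg xmlns="http://www.w3.org/2000/svg" width="172.625mm" height="61.889mm" viewBox="0 0 172.625 61.889">
  <polyline points="133.754,41.018 134.866,43.957 136.268,45.028 137.959,44.231 139.940,41.566 142.211,37.033 144.772,30.632" fill="none" stroke="#ff8800"/>
</svg>

y_svg = 61.889 − y_m. Every run uses S503, so all elements get stroke `#ff8800` (score).

[1] open run; points: 133.754,41.018 134.866,43.957 136.268,45.028 137.959,44.231 139.940,41.566 142.211,37.033 144.772,30.632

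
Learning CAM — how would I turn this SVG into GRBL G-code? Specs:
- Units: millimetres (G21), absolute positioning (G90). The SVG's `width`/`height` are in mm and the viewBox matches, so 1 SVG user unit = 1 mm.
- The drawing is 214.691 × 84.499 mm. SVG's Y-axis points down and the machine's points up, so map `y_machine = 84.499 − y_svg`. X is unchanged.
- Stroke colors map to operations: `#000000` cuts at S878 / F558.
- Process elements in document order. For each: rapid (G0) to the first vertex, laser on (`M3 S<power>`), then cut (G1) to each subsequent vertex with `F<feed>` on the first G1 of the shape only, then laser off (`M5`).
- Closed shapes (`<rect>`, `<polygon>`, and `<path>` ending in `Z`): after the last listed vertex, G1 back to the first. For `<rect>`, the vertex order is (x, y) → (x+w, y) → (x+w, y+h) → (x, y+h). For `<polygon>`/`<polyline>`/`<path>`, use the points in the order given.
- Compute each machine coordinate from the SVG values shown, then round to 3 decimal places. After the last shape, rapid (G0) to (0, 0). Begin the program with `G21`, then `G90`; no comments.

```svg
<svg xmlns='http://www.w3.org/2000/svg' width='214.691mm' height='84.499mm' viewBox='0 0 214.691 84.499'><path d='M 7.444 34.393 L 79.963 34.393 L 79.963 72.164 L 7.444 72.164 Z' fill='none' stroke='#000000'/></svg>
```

Since the viewBox matches the mm dimensions, user units are millimetres directly. The only transform is the Y-flip y_m = 84.499 − y_svg.

Shape 1 is a rectangle drawn with `<path>`. Its stroke #000000 means cut at S878, F558. After flipping Y the toolpath is (7.444,50.106) → (79.963,50.106) → (79.963,12.335) → (7.444,12.335) → (7.444,50.106), returning to the start.

G21
G90
G0 X7.444 Y50.106
M3 S878
G1 X79.963 Y50.106 F558
G1 X79.963 Y12.335
G1 X7.444 Y12.335
G1 X7.444 Y50.106
M5
G0 X0.000 Y0.000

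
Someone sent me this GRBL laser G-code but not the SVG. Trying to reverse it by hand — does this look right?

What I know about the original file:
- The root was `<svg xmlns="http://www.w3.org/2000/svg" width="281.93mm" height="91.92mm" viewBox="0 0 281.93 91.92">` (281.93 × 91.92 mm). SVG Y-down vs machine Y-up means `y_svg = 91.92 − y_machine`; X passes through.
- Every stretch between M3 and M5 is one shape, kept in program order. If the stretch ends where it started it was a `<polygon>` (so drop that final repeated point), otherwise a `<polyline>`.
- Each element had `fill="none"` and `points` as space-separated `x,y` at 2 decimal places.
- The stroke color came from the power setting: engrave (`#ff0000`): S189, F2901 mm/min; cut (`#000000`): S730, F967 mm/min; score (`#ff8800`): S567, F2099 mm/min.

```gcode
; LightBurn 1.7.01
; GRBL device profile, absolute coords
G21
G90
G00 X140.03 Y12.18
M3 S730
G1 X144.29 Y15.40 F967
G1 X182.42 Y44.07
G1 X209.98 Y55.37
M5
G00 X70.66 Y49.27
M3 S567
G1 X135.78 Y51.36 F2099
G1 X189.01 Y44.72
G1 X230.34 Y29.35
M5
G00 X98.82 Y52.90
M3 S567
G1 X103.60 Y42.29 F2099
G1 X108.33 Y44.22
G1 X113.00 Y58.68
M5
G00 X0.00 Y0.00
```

<svg xmlns="http://www.w3.org/2000/svg" width="281.93mm" height="91.92mm" viewBox="0 0 281.93 91.92">
  <polyline points="140.03,79.74 144.29,76.52 182.42,47.85 209.98,36.55" fill="none" stroke="#000000"/>
  <polyline points="70.66,42.65 135.78,40.56 189.01,47.20 230.34,62.57" fill="none" stroke="#ff8800"/>
  <polyline points="98.82,39.02 103.60,49.63 108.33,47.70 113.00,33.24" fill="none" stroke="#ff8800"/>
</svg>

Each laser-on run becomes one SVG element. Flip Y back into SVG space with y_svg = 91.92 − y_machine.

Run 1: the run's S730 means `#000000` (cut). The run is open, so emit a `<polyline>` with points (Y-flipped): 140.03,79.74 144.29,76.52 182.42,47.85 209.98,36.55.

Run 2: the run's S567 means `#ff8800` (score). The run is open, so emit a `<polyline>` with points (Y-flipped): 70.66,42.65 135.78,40.56 189.01,47.20 230.34,62.57.

Run 3: power S567 maps to stroke `#ff8800` (score). The run is open, so emit a `<polyline>` with points (Y-flipped): 98.82,39.02 103.60,49.63 108.33,47.70 113.00,33.24.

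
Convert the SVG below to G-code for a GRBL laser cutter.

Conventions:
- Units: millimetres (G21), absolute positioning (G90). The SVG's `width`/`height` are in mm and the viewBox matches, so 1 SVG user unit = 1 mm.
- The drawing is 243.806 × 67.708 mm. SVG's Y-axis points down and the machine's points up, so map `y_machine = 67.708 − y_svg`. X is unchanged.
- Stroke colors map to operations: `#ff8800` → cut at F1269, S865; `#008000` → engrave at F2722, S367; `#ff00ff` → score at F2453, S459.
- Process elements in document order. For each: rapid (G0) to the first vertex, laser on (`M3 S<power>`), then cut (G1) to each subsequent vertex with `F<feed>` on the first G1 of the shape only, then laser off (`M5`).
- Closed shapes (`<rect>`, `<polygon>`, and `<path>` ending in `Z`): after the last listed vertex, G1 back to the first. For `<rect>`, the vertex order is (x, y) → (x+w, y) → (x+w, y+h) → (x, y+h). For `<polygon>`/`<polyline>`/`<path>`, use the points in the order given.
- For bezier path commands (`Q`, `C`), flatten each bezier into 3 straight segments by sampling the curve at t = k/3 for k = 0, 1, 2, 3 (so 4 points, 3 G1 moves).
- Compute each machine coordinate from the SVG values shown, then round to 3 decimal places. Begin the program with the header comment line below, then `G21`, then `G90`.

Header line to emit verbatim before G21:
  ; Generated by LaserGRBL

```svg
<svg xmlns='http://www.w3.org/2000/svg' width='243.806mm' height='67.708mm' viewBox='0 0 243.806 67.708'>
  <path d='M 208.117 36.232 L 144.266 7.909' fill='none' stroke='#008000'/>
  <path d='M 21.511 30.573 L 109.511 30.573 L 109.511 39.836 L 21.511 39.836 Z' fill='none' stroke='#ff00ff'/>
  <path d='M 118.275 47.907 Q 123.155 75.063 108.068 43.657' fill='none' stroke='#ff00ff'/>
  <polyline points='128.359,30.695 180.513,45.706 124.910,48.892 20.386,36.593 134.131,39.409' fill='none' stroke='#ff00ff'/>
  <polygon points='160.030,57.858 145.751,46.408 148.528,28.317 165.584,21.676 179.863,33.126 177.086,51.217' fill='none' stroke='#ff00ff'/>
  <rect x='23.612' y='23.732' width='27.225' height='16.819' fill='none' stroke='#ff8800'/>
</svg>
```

; Generated by LaserGRBL
G21
G90
G0 X208.117 Y31.476
M3 S367
G1 X144.266 Y59.799 F2722
M5
G0 X21.511 Y37.135
M3 S459
G1 X109.511 Y37.135 F2453
G1 X109.511 Y27.872
G1 X21.511 Y27.872
G1 X21.511 Y37.135
M5
G0 X118.275 Y19.801
M3 S459
G1 X119.310 Y8.204 F2453
G1 X115.907 Y9.621
G1 X108.068 Y24.051
M5
G0 X128.359 Y37.013
M3 S459
G1 X180.513 Y22.002 F2453
G1 X124.910 Y18.816
G1 X20.386 Y31.115
G1 X134.131 Y28.299
M5
G0 X160.030 Y9.850
M3 S459
G1 X145.751 Y21.300 F2453
G1 X148.528 Y39.391
G1 X165.584 Y46.032
G1 X179.863 Y34.582
G1 X177.086 Y16.491
G1 X160.030 Y9.850
M5
G0 X23.612 Y43.976
M3 S865
G1 X50.837 Y43.976 F1269
G1 X50.837 Y27.157
G1 X23.612 Y27.157
G1 X23.612 Y43.976
M5

Since the viewBox matches the mm dimensions, user units are millimetres directly. The only transform is the Y-flip y_m = 67.708 − y_svg.

Shape 1 is a line segment drawn with `<path>`. Its stroke #008000 means engrave at S367, F2722. After flipping Y the toolpath is (208.117,31.476) → (144.266,59.799).

Shape 2 is a rectangle drawn with `<path>`. Its stroke #ff00ff means score at S459, F2453. After flipping Y the toolpath is (21.511,37.135) → (109.511,37.135) → (109.511,27.872) → (21.511,27.872) → (21.511,37.135), returning to the start.

Shape 3 is a quadratic bezier drawn with `<path>`. Its stroke #ff00ff means score at S459, F2453. After flipping Y the toolpath is (118.275,19.801) → (119.310,8.204) → (115.907,9.621) → (108.068,24.051).

Shape 4 is a open polyline drawn with `<polyline>`. Its stroke #ff00ff means score at S459, F2453. After flipping Y the toolpath is (128.359,37.013) → (180.513,22.002) → (124.910,18.816) → (20.386,31.115) → (134.131,28.299).

Shape 5 is a regular polygon drawn with `<polygon>`. Its stroke #ff00ff means score at S459, F2453. After flipping Y the toolpath is (160.030,9.850) → (145.751,21.300) → (148.528,39.391) → (165.584,46.032) → (179.863,34.582) → (177.086,16.491) → (160.030,9.850), returning to the start.

Shape 6 is a rectangle drawn with `<rect>`. Its stroke #ff8800 means cut at S865, F1269. After flipping Y the toolpath is (23.612,43.976) → (50.837,43.976) → (50.837,27.157) → (23.612,27.157) → (23.612,43.976), returning to the start.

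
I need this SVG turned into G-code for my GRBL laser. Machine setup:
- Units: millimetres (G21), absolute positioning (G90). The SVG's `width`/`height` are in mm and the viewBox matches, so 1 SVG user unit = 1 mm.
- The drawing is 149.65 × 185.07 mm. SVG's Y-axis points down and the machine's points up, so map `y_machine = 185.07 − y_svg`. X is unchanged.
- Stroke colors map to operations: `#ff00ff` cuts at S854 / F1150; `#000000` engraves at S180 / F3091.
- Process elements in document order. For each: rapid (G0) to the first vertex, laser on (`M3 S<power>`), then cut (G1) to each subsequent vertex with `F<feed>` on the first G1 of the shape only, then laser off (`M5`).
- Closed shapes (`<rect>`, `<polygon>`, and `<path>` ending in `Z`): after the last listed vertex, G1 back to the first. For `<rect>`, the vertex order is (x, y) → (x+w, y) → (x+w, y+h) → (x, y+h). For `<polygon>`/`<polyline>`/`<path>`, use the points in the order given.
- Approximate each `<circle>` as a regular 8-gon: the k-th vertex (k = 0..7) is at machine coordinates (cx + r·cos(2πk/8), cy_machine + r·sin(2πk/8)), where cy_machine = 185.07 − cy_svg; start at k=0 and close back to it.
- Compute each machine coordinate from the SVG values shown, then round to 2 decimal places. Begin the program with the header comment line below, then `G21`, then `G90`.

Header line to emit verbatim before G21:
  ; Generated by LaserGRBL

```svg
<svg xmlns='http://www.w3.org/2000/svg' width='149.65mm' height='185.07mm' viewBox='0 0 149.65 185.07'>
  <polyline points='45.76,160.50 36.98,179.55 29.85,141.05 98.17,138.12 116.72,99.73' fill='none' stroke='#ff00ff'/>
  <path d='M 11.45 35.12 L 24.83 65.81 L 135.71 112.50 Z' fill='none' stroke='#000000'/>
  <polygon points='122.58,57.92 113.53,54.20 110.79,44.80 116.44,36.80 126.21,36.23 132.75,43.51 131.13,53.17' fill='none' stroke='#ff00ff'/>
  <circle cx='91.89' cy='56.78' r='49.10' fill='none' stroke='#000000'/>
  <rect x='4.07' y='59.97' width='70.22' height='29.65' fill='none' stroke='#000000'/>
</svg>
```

; Generated by LaserGRBL
G21
G90
G0 X45.76 Y24.57
M3 S854
G1 X36.98 Y5.52 F1150
G1 X29.85 Y44.02
G1 X98.17 Y46.95
G1 X116.72 Y85.34
M5
G0 X11.45 Y149.95
M3 S180
G1 X24.83 Y119.26 F3091
G1 X135.71 Y72.57
G1 X11.45 Y149.95
M5
G0 X122.58 Y127.15
M3 S854
G1 X113.53 Y130.87 F1150
G1 X110.79 Y140.27
G1 X116.44 Y148.27
G1 X126.21 Y148.84
G1 X132.75 Y141.56
G1 X131.13 Y131.90
G1 X122.58 Y127.15
M5
G0 X140.99 Y128.29
M3 S180
G1 X126.61 Y163.01 F3091
G1 X91.89 Y177.39
G1 X57.17 Y163.01
G1 X42.79 Y128.29
G1 X57.17 Y93.57
G1 X91.89 Y79.19
G1 X126.61 Y93.57
G1 X140.99 Y128.29
M5
G0 X4.07 Y125.10
M3 S180
G1 X74.29 Y125.10 F3091
G1 X74.29 Y95.45
G1 X4.07 Y95.45
G1 X4.07 Y125.10
M5

Since the viewBox matches the mm dimensions, user units are millimetres directly. The only transform is the Y-flip y_m = 185.07 − y_svg.

Shape 1 is a open polyline drawn with `<polyline>`. Its stroke #ff00ff means cut at S854, F1150. After flipping Y the toolpath is (45.76,24.57) → (36.98,5.52) → (29.85,44.02) → (98.17,46.95) → (116.72,85.34).

Shape 2 is a closed polygon drawn with `<path>`. Its stroke #000000 means engrave at S180, F3091. After flipping Y the toolpath is (11.45,149.95) → (24.83,119.26) → (135.71,72.57) → (11.45,149.95), returning to the start.

Shape 3 is a regular polygon drawn with `<polygon>`. Its stroke #ff00ff means cut at S854, F1150. After flipping Y the toolpath is (122.58,127.15) → (113.53,130.87) → (110.79,140.27) → (116.44,148.27) → (126.21,148.84) → (132.75,141.56) → (131.13,131.90) → (122.58,127.15), returning to the start.

Shape 4 is a circle drawn with `<circle>`. Its stroke #000000 means engrave at S180, F3091. After flipping Y the toolpath is (140.99,128.29) → (126.61,163.01) → (91.89,177.39) → (57.17,163.01) → (42.79,128.29) → (57.17,93.57) → (91.89,79.19) → (126.61,93.57) → (140.99,128.29), returning to the start.

Shape 5 is a rectangle drawn with `<rect>`. Its stroke #000000 means engrave at S180, F3091. After flipping Y the toolpath is (4.07,125.10) → (74.29,125.10) → (74.29,95.45) → (4.07,95.45) → (4.07,125.10), returning to the start.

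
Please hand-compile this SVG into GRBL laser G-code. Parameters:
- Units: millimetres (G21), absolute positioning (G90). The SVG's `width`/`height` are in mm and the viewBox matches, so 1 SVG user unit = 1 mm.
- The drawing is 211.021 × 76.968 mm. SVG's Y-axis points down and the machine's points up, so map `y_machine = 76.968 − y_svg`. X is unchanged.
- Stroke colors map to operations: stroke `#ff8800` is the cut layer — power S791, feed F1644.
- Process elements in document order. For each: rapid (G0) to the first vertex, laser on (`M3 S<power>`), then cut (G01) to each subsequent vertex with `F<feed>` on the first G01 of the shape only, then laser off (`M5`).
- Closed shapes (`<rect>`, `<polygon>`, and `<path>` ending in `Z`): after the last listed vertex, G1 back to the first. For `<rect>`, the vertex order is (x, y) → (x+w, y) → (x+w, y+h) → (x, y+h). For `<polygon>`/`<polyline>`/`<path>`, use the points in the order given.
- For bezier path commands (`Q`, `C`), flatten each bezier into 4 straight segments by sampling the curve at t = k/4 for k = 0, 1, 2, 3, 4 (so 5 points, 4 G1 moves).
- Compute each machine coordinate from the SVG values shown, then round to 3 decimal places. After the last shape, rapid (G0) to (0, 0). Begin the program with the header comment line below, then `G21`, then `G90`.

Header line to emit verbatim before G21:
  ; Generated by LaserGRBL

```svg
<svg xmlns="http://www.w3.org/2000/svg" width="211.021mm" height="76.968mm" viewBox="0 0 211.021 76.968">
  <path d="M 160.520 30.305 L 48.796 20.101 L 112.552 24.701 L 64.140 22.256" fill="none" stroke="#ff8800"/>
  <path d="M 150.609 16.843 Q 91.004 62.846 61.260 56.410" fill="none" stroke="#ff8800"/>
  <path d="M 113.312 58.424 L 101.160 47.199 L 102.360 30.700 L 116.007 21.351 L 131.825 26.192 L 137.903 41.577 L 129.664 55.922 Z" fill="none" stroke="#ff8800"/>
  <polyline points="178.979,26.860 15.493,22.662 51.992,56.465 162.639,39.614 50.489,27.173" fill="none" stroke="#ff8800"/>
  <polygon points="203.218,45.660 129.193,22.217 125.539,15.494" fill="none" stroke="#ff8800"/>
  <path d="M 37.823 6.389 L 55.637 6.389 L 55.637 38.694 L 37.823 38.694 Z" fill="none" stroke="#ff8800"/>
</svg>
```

1 u = 1 mm; y_m = 76.968 − y.

[1] `<path>` open polyline, #ff8800→cut S791 F1644: (160.520,46.663) → (48.796,56.867) → (112.552,52.267) → (64.140,54.712)

[2] `<path>` quadratic bezier, #ff8800→cut S791 F1644: (150.609,60.125) → (122.673,40.401) → (98.469,27.232) → (77.998,20.617) → (61.260,20.558)

[3] `<path>` regular polygon, #ff8800→cut S791 F1644: (113.312,18.544) → (101.160,29.769) → (102.360,46.268) → (116.007,55.617) → (131.825,50.776) → (137.903,35.391) → (129.664,21.046) → (113.312,18.544) (closed)

[4] `<polyline>` open polyline, #ff8800→cut S791 F1644: (178.979,50.108) → (15.493,54.306) → (51.992,20.503) → (162.639,37.354) → (50.489,49.795)

[5] `<polygon>` closed polygon, #ff8800→cut S791 F1644: (203.218,31.308) → (129.193,54.751) → (125.539,61.474) → (203.218,31.308) (closed)

[6] `<path>` rectangle, #ff8800→cut S791 F1644: (37.823,70.579) → (55.637,70.579) → (55.637,38.274) → (37.823,38.274) → (37.823,70.579) (closed)

; Generated by LaserGRBL
G21
G90
G0 X160.520 Y46.663
M3 S791
G01 X48.796 Y56.867 F1644
G01 X112.552 Y52.267
G01 X64.140 Y54.712
M5
G0 X150.609 Y60.125
M3 S791
G01 X122.673 Y40.401 F1644
G01 X98.469 Y27.232
G01 X77.998 Y20.617
G01 X61.260 Y20.558
M5
G0 X113.312 Y18.544
M3 S791
G01 X101.160 Y29.769 F1644
G01 X102.360 Y46.268
G01 X116.007 Y55.617
G01 X131.825 Y50.776
G01 X137.903 Y35.391
G01 X129.664 Y21.046
G01 X113.312 Y18.544
M5
G0 X178.979 Y50.108
M3 S791
G01 X15.493 Y54.306 F1644
G01 X51.992 Y20.503
G01 X162.639 Y37.354
G01 X50.489 Y49.795
M5
G0 X203.218 Y31.308
M3 S791
G01 X129.193 Y54.751 F1644
G01 X125.539 Y61.474
G01 X203.218 Y31.308
M5
G0 X37.823 Y70.579
M3 S791
G01 X55.637 Y70.579 F1644
G01 X55.637 Y38.274
G01 X37.823 Y38.274
G01 X37.823 Y70.579
M5
G0 X0.000 Y0.000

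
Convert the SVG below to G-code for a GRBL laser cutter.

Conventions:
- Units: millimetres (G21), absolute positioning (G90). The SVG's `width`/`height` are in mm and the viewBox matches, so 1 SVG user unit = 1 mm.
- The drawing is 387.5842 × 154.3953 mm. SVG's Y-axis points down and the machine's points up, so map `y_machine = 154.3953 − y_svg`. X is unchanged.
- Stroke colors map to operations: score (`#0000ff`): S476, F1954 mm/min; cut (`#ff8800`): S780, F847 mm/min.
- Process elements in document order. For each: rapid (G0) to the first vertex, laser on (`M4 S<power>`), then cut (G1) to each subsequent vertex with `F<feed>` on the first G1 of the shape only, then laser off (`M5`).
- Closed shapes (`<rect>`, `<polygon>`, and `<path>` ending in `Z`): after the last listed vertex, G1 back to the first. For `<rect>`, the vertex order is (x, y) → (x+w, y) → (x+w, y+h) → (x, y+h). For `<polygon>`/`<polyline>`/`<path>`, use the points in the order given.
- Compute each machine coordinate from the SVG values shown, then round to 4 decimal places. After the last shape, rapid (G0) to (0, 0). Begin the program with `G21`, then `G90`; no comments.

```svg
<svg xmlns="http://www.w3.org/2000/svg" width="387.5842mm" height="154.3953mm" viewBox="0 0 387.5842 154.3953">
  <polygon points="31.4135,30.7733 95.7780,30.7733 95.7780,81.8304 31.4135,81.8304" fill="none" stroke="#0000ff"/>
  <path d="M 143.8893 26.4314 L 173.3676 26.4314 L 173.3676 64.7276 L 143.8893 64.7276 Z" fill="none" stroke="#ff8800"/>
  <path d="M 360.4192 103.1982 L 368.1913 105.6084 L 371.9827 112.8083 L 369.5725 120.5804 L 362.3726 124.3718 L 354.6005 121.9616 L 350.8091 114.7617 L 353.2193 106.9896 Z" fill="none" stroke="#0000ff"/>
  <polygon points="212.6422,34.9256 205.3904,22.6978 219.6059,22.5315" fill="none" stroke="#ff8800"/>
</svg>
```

Since the viewBox matches the mm dimensions, user units are millimetres directly. The only transform is the Y-flip y_m = 154.3953 − y_svg.

Shape 1 is a rectangle drawn with `<polygon>`. Its stroke #0000ff means score at S476, F1954. After flipping Y the toolpath is (31.4135,123.6220) → (95.7780,123.6220) → (95.7780,72.5649) → (31.4135,72.5649) → (31.4135,123.6220), returning to the start.

Shape 2 is a rectangle drawn with `<path>`. Its stroke #ff8800 means cut at S780, F847. After flipping Y the toolpath is (143.8893,127.9639) → (173.3676,127.9639) → (173.3676,89.6677) → (143.8893,89.6677) → (143.8893,127.9639), returning to the start.

Shape 3 is a regular polygon drawn with `<path>`. Its stroke #0000ff means score at S476, F1954. After flipping Y the toolpath is (360.4192,51.1971) → (368.1913,48.7869) → (371.9827,41.5870) → (369.5725,33.8149) → (362.3726,30.0235) → (354.6005,32.4337) → (350.8091,39.6336) → (353.2193,47.4057) → (360.4192,51.1971), returning to the start.

Shape 4 is a regular polygon drawn with `<polygon>`. Its stroke #ff8800 means cut at S780, F847. After flipping Y the toolpath is (212.6422,119.4697) → (205.3904,131.6975) → (219.6059,131.8638) → (212.6422,119.4697), returning to the start.

G21
G90
G0 X31.4135 Y123.6220
M4 S476
G1 X95.7780 Y123.6220 F1954
G1 X95.7780 Y72.5649
G1 X31.4135 Y72.5649
G1 X31.4135 Y123.6220
M5
G0 X143.8893 Y127.9639
M4 S780
G1 X173.3676 Y127.9639 F847
G1 X173.3676 Y89.6677
G1 X143.8893 Y89.6677
G1 X143.8893 Y127.9639
M5
G0 X360.4192 Y51.1971
M4 S476
G1 X368.1913 Y48.7869 F1954
G1 X371.9827 Y41.5870
G1 X369.5725 Y33.8149
G1 X362.3726 Y30.0235
G1 X354.6005 Y32.4337
G1 X350.8091 Y39.6336
G1 X353.2193 Y47.4057
G1 X360.4192 Y51.1971
M5
G0 X212.6422 Y119.4697
M4 S780
G1 X205.3904 Y131.6975 F847
G1 X219.6059 Y131.8638
G1 X212.6422 Y119.4697
M5
G0 X0.0000 Y0.0000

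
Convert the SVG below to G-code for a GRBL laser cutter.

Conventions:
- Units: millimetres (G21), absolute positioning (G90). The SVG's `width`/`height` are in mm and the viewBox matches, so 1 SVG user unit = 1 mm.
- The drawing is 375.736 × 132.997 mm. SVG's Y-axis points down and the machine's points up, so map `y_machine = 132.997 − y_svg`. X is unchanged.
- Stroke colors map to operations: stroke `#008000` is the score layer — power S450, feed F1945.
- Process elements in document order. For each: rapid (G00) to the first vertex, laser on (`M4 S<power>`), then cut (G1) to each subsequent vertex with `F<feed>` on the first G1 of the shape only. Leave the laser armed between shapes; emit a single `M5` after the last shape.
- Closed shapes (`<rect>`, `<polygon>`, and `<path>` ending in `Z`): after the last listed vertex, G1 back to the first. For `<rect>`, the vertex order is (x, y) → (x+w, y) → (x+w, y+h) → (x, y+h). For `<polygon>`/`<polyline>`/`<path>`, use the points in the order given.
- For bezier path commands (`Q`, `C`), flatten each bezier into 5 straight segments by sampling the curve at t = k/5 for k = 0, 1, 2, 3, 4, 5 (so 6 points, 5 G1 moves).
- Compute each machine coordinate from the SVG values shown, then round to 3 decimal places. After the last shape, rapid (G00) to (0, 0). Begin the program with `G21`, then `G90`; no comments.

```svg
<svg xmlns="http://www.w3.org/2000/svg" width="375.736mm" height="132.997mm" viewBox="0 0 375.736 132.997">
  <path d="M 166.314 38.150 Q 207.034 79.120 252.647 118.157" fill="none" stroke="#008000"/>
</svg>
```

Since the viewBox matches the mm dimensions, user units are millimetres directly. The only transform is the Y-flip y_m = 132.997 − y_svg.

Shape 1 is a quadratic bezier drawn with `<path>`. Its stroke #008000 means score at S450, F1945. After flipping Y the toolpath is (166.314,94.847) → (182.798,78.536) → (199.673,62.380) → (216.939,46.379) → (234.598,30.532) → (252.647,14.840).

G21
G90
G00 X166.314 Y94.847
M4 S450
G1 X182.798 Y78.536 F1945
G1 X199.673 Y62.380
G1 X216.939 Y46.379
G1 X234.598 Y30.532
G1 X252.647 Y14.840
M5
G00 X0.000 Y0.000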